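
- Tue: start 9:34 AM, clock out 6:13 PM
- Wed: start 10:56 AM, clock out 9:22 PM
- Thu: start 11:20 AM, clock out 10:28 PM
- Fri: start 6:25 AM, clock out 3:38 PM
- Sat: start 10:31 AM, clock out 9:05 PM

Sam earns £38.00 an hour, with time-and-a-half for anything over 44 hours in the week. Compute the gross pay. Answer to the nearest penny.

£2014.00

Tue: 9:34 AM–6:13 PM = 8 h 39 min
Wed: 10:56 AM–9:22 PM = 10 h 26 min
Thu: 11:20 AM–10:28 PM = 11 h 8 min
Fri: 6:25 AM–3:38 PM = 9 h 13 min
Sat: 10:31 AM–9:05 PM = 10 h 34 min
Total worked: 50 h 0 min = 3000 min.
Regular 44 h 0 min = 2640 min at £38.00/h; overtime 6 h 0 min = 360 min at £57.00/h.
Pay = (2640 × £38.00 + 360 × £57.00) ÷ 60 = £2014.00.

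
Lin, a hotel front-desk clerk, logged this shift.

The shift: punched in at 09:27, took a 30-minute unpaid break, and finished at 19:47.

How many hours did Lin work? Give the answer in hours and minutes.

9 h 50 min

The shift: 09:27–19:47 = 10 h 20 min; less 30 min break → 9 h 50 min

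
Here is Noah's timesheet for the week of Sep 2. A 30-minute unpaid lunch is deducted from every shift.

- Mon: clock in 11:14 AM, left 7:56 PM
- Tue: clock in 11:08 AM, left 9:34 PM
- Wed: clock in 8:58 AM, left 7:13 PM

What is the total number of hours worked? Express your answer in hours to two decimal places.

Mon: 11:14 AM–7:56 PM = 8 h 42 min; less 30 min break → 8 h 12 min
Tue: 11:08 AM–9:34 PM = 10 h 26 min; less 30 min break → 9 h 56 min
Wed: 8:58 AM–7:13 PM = 10 h 15 min; less 30 min break → 9 h 45 min
Total: 8 h 12 min + 9 h 56 min + 9 h 45 min = 27 h 53 min.

27.88 hours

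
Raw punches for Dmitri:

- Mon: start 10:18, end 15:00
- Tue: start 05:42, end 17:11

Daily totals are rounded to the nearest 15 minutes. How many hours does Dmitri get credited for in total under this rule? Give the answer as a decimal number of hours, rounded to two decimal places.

16.25 hours

Mon: 10:18–15:00 = 4 h 42 min → rounds to 4 h 45 min
Tue: 05:42–17:11 = 11 h 29 min → rounds to 11 h 30 min
Total credited: 16 h 15 min.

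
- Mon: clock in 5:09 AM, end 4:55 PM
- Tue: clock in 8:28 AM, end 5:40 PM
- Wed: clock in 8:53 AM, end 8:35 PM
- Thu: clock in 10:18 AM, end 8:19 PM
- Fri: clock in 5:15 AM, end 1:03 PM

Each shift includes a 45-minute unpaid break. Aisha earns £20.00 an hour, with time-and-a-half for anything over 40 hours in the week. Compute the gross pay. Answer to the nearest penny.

Mon: 5:09 AM–4:55 PM = 11 h 46 min; less 45 min break → 11 h 1 min
Tue: 8:28 AM–5:40 PM = 9 h 12 min; less 45 min break → 8 h 27 min
Wed: 8:53 AM–8:35 PM = 11 h 42 min; less 45 min break → 10 h 57 min
Thu: 10:18 AM–8:19 PM = 10 h 1 min; less 45 min break → 9 h 16 min
Fri: 5:15 AM–1:03 PM = 7 h 48 min; less 45 min break → 7 h 3 min
Total worked: 46 h 44 min = 2804 min.
Regular 40 h 0 min = 2400 min at £20.00/h; overtime 6 h 44 min = 404 min at £30.00/h.
Pay = (2400 × £20.00 + 404 × £30.00) ÷ 60 = £1002.00.

£1002.00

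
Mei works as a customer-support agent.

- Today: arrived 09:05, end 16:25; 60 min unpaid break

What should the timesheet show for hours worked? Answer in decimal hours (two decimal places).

6.33 hours

Today: 09:05–16:25 = 7 h 20 min; less 60 min break → 6 h 20 min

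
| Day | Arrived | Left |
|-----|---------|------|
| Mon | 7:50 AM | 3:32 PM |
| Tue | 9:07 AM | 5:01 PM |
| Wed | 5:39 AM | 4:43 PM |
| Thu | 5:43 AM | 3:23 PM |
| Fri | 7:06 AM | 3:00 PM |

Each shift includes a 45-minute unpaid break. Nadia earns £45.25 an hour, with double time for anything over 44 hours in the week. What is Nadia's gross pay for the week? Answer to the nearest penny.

£1831.87

Mon: 7:50 AM–3:32 PM = 7 h 42 min; less 45 min break → 6 h 57 min
Tue: 9:07 AM–5:01 PM = 7 h 54 min; less 45 min break → 7 h 9 min
Wed: 5:39 AM–4:43 PM = 11 h 4 min; less 45 min break → 10 h 19 min
Thu: 5:43 AM–3:23 PM = 9 h 40 min; less 45 min break → 8 h 55 min
Fri: 7:06 AM–3:00 PM = 7 h 54 min; less 45 min break → 7 h 9 min
Total worked: 40 h 29 min = 2429 min.
Regular 40 h 29 min = 2429 min at £45.25/h; overtime 0 h 0 min = 0 min at £90.50/h.
Pay = (2429 × £45.25 + 0 × £90.50) ÷ 60 = £1831.87.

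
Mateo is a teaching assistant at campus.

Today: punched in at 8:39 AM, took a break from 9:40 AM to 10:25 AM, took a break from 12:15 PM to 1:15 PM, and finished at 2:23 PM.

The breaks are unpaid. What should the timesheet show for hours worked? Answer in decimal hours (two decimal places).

Today: 8:39 AM–2:23 PM = 5 h 44 min; less 105 min break → 3 h 59 min

3.98 hours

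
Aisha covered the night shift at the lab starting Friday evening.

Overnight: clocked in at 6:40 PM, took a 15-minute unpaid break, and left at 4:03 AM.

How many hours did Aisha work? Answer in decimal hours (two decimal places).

9.13 hours

Overnight: 6:40 PM → midnight = 5 h 20 min; midnight → 4:03 AM = 4 h 3 min; span 9 h 23 min; less 15 min break → 9 h 8 min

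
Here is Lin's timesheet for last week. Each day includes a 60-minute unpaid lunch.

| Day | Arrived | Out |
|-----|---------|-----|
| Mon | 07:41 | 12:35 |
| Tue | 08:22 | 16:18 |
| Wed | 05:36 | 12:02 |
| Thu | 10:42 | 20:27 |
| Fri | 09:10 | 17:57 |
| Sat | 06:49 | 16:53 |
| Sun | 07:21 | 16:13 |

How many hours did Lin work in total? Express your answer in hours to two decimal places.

Mon: 07:41–12:35 = 4 h 54 min; less 60 min break → 3 h 54 min
Tue: 08:22–16:18 = 7 h 56 min; less 60 min break → 6 h 56 min
Wed: 05:36–12:02 = 6 h 26 min; less 60 min break → 5 h 26 min
Thu: 10:42–20:27 = 9 h 45 min; less 60 min break → 8 h 45 min
Fri: 09:10–17:57 = 8 h 47 min; less 60 min break → 7 h 47 min
Sat: 06:49–16:53 = 10 h 4 min; less 60 min break → 9 h 4 min
Sun: 07:21–16:13 = 8 h 52 min; less 60 min break → 7 h 52 min
Total: 3 h 54 min + 6 h 56 min + 5 h 26 min + 8 h 45 min + 7 h 47 min + 9 h 4 min + 7 h 52 min = 49 h 44 min.

49.73 hours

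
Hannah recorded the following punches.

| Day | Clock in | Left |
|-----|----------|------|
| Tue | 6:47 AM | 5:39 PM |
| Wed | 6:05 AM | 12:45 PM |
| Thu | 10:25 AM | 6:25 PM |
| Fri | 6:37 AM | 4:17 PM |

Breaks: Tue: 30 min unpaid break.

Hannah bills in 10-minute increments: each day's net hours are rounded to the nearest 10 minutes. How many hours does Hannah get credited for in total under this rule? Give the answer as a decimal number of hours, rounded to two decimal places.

Tue: 6:47 AM–5:39 PM = 10 h 52 min − 30 min = 10 h 22 min → rounds to 10 h 20 min
Wed: 6:05 AM–12:45 PM = 6 h 40 min → rounds to 6 h 40 min
Thu: 10:25 AM–6:25 PM = 8 h 0 min → rounds to 8 h 0 min
Fri: 6:37 AM–4:17 PM = 9 h 40 min → rounds to 9 h 40 min
Total credited: 34 h 40 min.

34.67 hours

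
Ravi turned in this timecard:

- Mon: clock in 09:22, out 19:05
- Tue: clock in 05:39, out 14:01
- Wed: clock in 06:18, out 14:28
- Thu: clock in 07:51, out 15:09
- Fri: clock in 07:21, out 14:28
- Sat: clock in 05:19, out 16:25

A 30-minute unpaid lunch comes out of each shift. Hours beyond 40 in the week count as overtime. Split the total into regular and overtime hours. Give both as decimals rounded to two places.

Regular 40.00 hours, overtime 8.77 hours

Mon: 09:22–19:05 = 9 h 43 min; less 30 min break → 9 h 13 min
Tue: 05:39–14:01 = 8 h 22 min; less 30 min break → 7 h 52 min
Wed: 06:18–14:28 = 8 h 10 min; less 30 min break → 7 h 40 min
Thu: 07:51–15:09 = 7 h 18 min; less 30 min break → 6 h 48 min
Fri: 07:21–14:28 = 7 h 7 min; less 30 min break → 6 h 37 min
Sat: 05:19–16:25 = 11 h 6 min; less 30 min break → 10 h 36 min
Total worked: 48 h 46 min = 48.77 h.
Threshold 40 h → overtime 8 h 46 min, regular 40 h 0 min.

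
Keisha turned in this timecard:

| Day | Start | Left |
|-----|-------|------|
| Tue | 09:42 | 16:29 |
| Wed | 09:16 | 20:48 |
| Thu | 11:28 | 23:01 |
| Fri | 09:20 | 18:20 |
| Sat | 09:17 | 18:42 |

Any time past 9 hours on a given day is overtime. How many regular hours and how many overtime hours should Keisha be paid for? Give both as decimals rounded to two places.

Tue: 09:42–16:29 = 6 h 47 min
Wed: 09:16–20:48 = 11 h 32 min
Thu: 11:28–23:01 = 11 h 33 min
Fri: 09:20–18:20 = 9 h 0 min
Sat: 09:17–18:42 = 9 h 25 min
Tue reg 6 h 47 min / OT 0 h 0 min; Wed reg 9 h 0 min / OT 2 h 32 min; Thu reg 9 h 0 min / OT 2 h 33 min; Fri reg 9 h 0 min / OT 0 h 0 min; Sat reg 9 h 0 min / OT 0 h 25 min.
Totals: regular 42 h 47 min, overtime 5 h 30 min.

Regular 42.78 hours, overtime 5.50 hours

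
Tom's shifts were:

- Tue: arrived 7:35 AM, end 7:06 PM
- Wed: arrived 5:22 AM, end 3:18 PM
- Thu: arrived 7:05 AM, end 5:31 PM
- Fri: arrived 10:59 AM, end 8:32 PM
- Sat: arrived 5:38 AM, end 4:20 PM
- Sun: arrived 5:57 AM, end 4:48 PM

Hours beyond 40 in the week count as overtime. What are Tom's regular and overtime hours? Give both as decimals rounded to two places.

Tue: 7:35 AM–7:06 PM = 11 h 31 min
Wed: 5:22 AM–3:18 PM = 9 h 56 min
Thu: 7:05 AM–5:31 PM = 10 h 26 min
Fri: 10:59 AM–8:32 PM = 9 h 33 min
Sat: 5:38 AM–4:20 PM = 10 h 42 min
Sun: 5:57 AM–4:48 PM = 10 h 51 min
Total worked: 62 h 59 min = 62.98 h.
Threshold 40 h → overtime 22 h 59 min, regular 40 h 0 min.

Regular 40.00 hours, overtime 22.98 hours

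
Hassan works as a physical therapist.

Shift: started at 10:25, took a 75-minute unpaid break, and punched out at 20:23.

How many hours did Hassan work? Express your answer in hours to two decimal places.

Shift: 10:25–20:23 = 9 h 58 min; less 75 min break → 8 h 43 min

8.72 hours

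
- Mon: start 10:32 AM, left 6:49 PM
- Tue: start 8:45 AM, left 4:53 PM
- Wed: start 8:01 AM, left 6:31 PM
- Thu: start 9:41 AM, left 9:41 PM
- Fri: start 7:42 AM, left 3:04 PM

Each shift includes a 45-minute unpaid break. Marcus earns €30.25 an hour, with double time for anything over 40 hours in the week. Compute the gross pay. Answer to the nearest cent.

€1363.27

Mon: 10:32 AM–6:49 PM = 8 h 17 min; less 45 min break → 7 h 32 min
Tue: 8:45 AM–4:53 PM = 8 h 8 min; less 45 min break → 7 h 23 min
Wed: 8:01 AM–6:31 PM = 10 h 30 min; less 45 min break → 9 h 45 min
Thu: 9:41 AM–9:41 PM = 12 h 0 min; less 45 min break → 11 h 15 min
Fri: 7:42 AM–3:04 PM = 7 h 22 min; less 45 min break → 6 h 37 min
Total worked: 42 h 32 min = 2552 min.
Regular 40 h 0 min = 2400 min at €30.25/h; overtime 2 h 32 min = 152 min at €60.50/h.
Pay = (2400 × €30.25 + 152 × €60.50) ÷ 60 = €1363.27.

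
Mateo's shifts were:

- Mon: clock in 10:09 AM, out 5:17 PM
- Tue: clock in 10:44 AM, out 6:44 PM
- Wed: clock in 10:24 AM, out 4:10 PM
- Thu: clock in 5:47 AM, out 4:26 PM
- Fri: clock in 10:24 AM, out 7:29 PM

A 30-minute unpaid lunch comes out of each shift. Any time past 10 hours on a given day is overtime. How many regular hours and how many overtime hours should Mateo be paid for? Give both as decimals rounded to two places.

Mon: 10:09 AM–5:17 PM = 7 h 8 min; less 30 min break → 6 h 38 min
Tue: 10:44 AM–6:44 PM = 8 h 0 min; less 30 min break → 7 h 30 min
Wed: 10:24 AM–4:10 PM = 5 h 46 min; less 30 min break → 5 h 16 min
Thu: 5:47 AM–4:26 PM = 10 h 39 min; less 30 min break → 10 h 9 min
Fri: 10:24 AM–7:29 PM = 9 h 5 min; less 30 min break → 8 h 35 min
Mon reg 6 h 38 min / OT 0 h 0 min; Tue reg 7 h 30 min / OT 0 h 0 min; Wed reg 5 h 16 min / OT 0 h 0 min; Thu reg 10 h 0 min / OT 0 h 9 min; Fri reg 8 h 35 min / OT 0 h 0 min.
Totals: regular 37 h 59 min, overtime 0 h 9 min.

Regular 37.98 hours, overtime 0.15 hours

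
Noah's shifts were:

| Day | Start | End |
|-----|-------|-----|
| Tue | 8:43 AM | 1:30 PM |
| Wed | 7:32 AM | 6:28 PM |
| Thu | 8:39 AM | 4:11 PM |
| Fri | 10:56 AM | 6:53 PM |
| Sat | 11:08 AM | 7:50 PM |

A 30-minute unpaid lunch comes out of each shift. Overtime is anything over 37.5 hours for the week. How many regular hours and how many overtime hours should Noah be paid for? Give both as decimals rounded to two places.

Regular 37.40 hours, overtime 0.00 hours

Tue: 8:43 AM–1:30 PM = 4 h 47 min; less 30 min break → 4 h 17 min
Wed: 7:32 AM–6:28 PM = 10 h 56 min; less 30 min break → 10 h 26 min
Thu: 8:39 AM–4:11 PM = 7 h 32 min; less 30 min break → 7 h 2 min
Fri: 10:56 AM–6:53 PM = 7 h 57 min; less 30 min break → 7 h 27 min
Sat: 11:08 AM–7:50 PM = 8 h 42 min; less 30 min break → 8 h 12 min
Total worked: 37 h 24 min = 37.40 h.
Threshold 37.5 h → overtime 0 h 0 min, regular 37 h 24 min.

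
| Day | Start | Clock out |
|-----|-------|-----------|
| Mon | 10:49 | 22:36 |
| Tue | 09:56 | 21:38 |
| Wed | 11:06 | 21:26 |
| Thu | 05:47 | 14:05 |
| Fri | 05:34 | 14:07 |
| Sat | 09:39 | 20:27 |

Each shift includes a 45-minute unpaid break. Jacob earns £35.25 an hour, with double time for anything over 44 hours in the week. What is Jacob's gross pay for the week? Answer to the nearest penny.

£2465.15

Mon: 10:49–22:36 = 11 h 47 min; less 45 min break → 11 h 2 min
Tue: 09:56–21:38 = 11 h 42 min; less 45 min break → 10 h 57 min
Wed: 11:06–21:26 = 10 h 20 min; less 45 min break → 9 h 35 min
Thu: 05:47–14:05 = 8 h 18 min; less 45 min break → 7 h 33 min
Fri: 05:34–14:07 = 8 h 33 min; less 45 min break → 7 h 48 min
Sat: 09:39–20:27 = 10 h 48 min; less 45 min break → 10 h 3 min
Total worked: 56 h 58 min = 3418 min.
Regular 44 h 0 min = 2640 min at £35.25/h; overtime 12 h 58 min = 778 min at £70.50/h.
Pay = (2640 × £35.25 + 778 × £70.50) ÷ 60 = £2465.15.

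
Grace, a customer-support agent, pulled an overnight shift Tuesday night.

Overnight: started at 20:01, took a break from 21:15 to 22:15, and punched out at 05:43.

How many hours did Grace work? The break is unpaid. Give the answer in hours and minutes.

Overnight: 20:01 → midnight = 3 h 59 min; midnight → 05:43 = 5 h 43 min; span 9 h 42 min; less 60 min break → 8 h 42 min

8 h 42 min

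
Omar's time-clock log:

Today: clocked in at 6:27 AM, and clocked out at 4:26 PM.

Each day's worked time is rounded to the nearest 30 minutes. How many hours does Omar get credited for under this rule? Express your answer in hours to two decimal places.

10.00 hours

Today: 6:27 AM–4:26 PM = 9 h 59 min → rounds to 10 h 0 min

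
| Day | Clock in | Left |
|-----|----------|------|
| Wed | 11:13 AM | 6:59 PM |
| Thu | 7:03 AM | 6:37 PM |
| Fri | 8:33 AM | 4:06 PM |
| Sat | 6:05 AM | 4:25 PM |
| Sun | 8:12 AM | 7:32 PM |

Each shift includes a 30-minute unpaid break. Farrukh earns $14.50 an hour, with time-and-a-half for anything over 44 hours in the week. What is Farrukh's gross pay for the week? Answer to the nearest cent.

Wed: 11:13 AM–6:59 PM = 7 h 46 min; less 30 min break → 7 h 16 min
Thu: 7:03 AM–6:37 PM = 11 h 34 min; less 30 min break → 11 h 4 min
Fri: 8:33 AM–4:06 PM = 7 h 33 min; less 30 min break → 7 h 3 min
Sat: 6:05 AM–4:25 PM = 10 h 20 min; less 30 min break → 9 h 50 min
Sun: 8:12 AM–7:32 PM = 11 h 20 min; less 30 min break → 10 h 50 min
Total worked: 46 h 3 min = 2763 min.
Regular 44 h 0 min = 2640 min at $14.50/h; overtime 2 h 3 min = 123 min at $21.75/h.
Pay = (2640 × $14.50 + 123 × $21.75) ÷ 60 = $682.59.

$682.59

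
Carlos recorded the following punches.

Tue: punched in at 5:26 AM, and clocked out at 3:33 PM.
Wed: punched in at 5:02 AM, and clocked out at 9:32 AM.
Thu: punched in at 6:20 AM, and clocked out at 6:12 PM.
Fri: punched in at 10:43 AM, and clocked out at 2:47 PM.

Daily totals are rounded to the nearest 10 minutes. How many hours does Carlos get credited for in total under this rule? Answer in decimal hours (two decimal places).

30.50 hours

Tue: 5:26 AM–3:33 PM = 10 h 7 min → rounds to 10 h 10 min
Wed: 5:02 AM–9:32 AM = 4 h 30 min → rounds to 4 h 30 min
Thu: 6:20 AM–6:12 PM = 11 h 52 min → rounds to 11 h 50 min
Fri: 10:43 AM–2:47 PM = 4 h 4 min → rounds to 4 h 0 min
Total credited: 30 h 30 min.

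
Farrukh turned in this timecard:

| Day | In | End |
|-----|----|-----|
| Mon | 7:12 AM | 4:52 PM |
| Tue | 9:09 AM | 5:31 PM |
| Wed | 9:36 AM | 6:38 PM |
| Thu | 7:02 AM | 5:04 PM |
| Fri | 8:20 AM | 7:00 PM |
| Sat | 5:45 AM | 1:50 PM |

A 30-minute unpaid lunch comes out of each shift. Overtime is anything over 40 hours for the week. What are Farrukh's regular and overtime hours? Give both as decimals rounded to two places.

Mon: 7:12 AM–4:52 PM = 9 h 40 min; less 30 min break → 9 h 10 min
Tue: 9:09 AM–5:31 PM = 8 h 22 min; less 30 min break → 7 h 52 min
Wed: 9:36 AM–6:38 PM = 9 h 2 min; less 30 min break → 8 h 32 min
Thu: 7:02 AM–5:04 PM = 10 h 2 min; less 30 min break → 9 h 32 min
Fri: 8:20 AM–7:00 PM = 10 h 40 min; less 30 min break → 10 h 10 min
Sat: 5:45 AM–1:50 PM = 8 h 5 min; less 30 min break → 7 h 35 min
Total worked: 52 h 51 min = 52.85 h.
Threshold 40 h → overtime 12 h 51 min, regular 40 h 0 min.

Regular 40.00 hours, overtime 12.85 hours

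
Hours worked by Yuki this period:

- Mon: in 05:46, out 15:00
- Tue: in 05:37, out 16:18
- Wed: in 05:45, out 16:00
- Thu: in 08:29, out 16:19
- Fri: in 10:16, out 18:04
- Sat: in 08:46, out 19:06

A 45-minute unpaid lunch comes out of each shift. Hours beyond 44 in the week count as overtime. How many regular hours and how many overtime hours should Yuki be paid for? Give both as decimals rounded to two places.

Regular 44.00 hours, overtime 7.63 hours

Mon: 05:46–15:00 = 9 h 14 min; less 45 min break → 8 h 29 min
Tue: 05:37–16:18 = 10 h 41 min; less 45 min break → 9 h 56 min
Wed: 05:45–16:00 = 10 h 15 min; less 45 min break → 9 h 30 min
Thu: 08:29–16:19 = 7 h 50 min; less 45 min break → 7 h 5 min
Fri: 10:16–18:04 = 7 h 48 min; less 45 min break → 7 h 3 min
Sat: 08:46–19:06 = 10 h 20 min; less 45 min break → 9 h 35 min
Total worked: 51 h 38 min = 51.63 h.
Threshold 44 h → overtime 7 h 38 min, regular 44 h 0 min.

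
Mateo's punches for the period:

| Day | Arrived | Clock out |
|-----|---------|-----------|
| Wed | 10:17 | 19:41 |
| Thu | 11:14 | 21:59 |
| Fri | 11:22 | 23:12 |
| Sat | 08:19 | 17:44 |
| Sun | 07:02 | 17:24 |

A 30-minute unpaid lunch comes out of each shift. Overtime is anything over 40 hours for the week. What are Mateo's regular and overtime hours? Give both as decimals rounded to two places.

Wed: 10:17–19:41 = 9 h 24 min; less 30 min break → 8 h 54 min
Thu: 11:14–21:59 = 10 h 45 min; less 30 min break → 10 h 15 min
Fri: 11:22–23:12 = 11 h 50 min; less 30 min break → 11 h 20 min
Sat: 08:19–17:44 = 9 h 25 min; less 30 min break → 8 h 55 min
Sun: 07:02–17:24 = 10 h 22 min; less 30 min break → 9 h 52 min
Total worked: 49 h 16 min = 49.27 h.
Threshold 40 h → overtime 9 h 16 min, regular 40 h 0 min.

Regular 40.00 hours, overtime 9.27 hours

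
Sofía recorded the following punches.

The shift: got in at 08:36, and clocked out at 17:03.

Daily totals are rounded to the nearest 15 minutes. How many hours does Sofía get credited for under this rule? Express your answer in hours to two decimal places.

8.50 hours

The shift: 08:36–17:03 = 8 h 27 min → rounds to 8 h 30 min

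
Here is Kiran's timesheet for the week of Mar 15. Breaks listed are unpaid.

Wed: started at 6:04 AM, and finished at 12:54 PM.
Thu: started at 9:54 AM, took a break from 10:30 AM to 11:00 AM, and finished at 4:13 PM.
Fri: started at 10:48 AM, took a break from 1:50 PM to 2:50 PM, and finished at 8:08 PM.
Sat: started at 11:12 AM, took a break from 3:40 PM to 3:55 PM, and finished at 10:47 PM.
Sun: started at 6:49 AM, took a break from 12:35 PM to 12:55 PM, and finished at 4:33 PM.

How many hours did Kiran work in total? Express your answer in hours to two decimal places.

Wed: 6:04 AM–12:54 PM = 6 h 50 min
Thu: 9:54 AM–4:13 PM = 6 h 19 min; less 30 min break → 5 h 49 min
Fri: 10:48 AM–8:08 PM = 9 h 20 min; less 60 min break → 8 h 20 min
Sat: 11:12 AM–10:47 PM = 11 h 35 min; less 15 min break → 11 h 20 min
Sun: 6:49 AM–4:33 PM = 9 h 44 min; less 20 min break → 9 h 24 min
Total: 6 h 50 min + 5 h 49 min + 8 h 20 min + 11 h 20 min + 9 h 24 min = 41 h 43 min.

41.72 hours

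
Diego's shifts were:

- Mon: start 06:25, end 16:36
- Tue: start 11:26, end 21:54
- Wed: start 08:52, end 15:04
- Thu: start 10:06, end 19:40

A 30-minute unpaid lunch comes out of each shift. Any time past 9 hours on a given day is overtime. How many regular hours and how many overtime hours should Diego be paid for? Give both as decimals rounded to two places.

Regular 32.70 hours, overtime 1.72 hours

Mon: 06:25–16:36 = 10 h 11 min; less 30 min break → 9 h 41 min
Tue: 11:26–21:54 = 10 h 28 min; less 30 min break → 9 h 58 min
Wed: 08:52–15:04 = 6 h 12 min; less 30 min break → 5 h 42 min
Thu: 10:06–19:40 = 9 h 34 min; less 30 min break → 9 h 4 min
Mon reg 9 h 0 min / OT 0 h 41 min; Tue reg 9 h 0 min / OT 0 h 58 min; Wed reg 5 h 42 min / OT 0 h 0 min; Thu reg 9 h 0 min / OT 0 h 4 min.
Totals: regular 32 h 42 min, overtime 1 h 43 min.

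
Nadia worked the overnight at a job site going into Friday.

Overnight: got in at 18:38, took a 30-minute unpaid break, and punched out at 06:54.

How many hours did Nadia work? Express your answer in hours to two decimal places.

Overnight: 18:38 → midnight = 5 h 22 min; midnight → 06:54 = 6 h 54 min; span 12 h 16 min; less 30 min break → 11 h 46 min

11.77 hours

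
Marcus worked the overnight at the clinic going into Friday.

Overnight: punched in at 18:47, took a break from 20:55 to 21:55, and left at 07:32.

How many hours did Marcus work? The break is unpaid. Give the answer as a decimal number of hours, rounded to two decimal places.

11.75 hours

Overnight: 18:47 → midnight = 5 h 13 min; midnight → 07:32 = 7 h 32 min; span 12 h 45 min; less 60 min break → 11 h 45 min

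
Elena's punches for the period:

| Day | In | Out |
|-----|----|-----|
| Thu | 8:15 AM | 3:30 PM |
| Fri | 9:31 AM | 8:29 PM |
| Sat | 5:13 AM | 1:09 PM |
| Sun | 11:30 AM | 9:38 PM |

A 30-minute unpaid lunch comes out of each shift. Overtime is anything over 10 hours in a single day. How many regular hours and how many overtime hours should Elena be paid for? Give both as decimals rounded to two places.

Regular 33.82 hours, overtime 0.47 hours

Thu: 8:15 AM–3:30 PM = 7 h 15 min; less 30 min break → 6 h 45 min
Fri: 9:31 AM–8:29 PM = 10 h 58 min; less 30 min break → 10 h 28 min
Sat: 5:13 AM–1:09 PM = 7 h 56 min; less 30 min break → 7 h 26 min
Sun: 11:30 AM–9:38 PM = 10 h 8 min; less 30 min break → 9 h 38 min
Thu reg 6 h 45 min / OT 0 h 0 min; Fri reg 10 h 0 min / OT 0 h 28 min; Sat reg 7 h 26 min / OT 0 h 0 min; Sun reg 9 h 38 min / OT 0 h 0 min.
Totals: regular 33 h 49 min, overtime 0 h 28 min.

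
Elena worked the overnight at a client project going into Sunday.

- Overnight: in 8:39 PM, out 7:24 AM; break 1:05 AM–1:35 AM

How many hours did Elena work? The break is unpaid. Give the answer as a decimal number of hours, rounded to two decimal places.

Overnight: 8:39 PM → midnight = 3 h 21 min; midnight → 7:24 AM = 7 h 24 min; span 10 h 45 min; less 30 min break → 10 h 15 min

10.25 hours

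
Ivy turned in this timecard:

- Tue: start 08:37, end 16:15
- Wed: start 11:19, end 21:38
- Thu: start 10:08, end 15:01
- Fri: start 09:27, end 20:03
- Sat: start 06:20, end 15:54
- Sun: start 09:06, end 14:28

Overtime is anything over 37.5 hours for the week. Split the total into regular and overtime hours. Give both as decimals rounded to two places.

Tue: 08:37–16:15 = 7 h 38 min
Wed: 11:19–21:38 = 10 h 19 min
Thu: 10:08–15:01 = 4 h 53 min
Fri: 09:27–20:03 = 10 h 36 min
Sat: 06:20–15:54 = 9 h 34 min
Sun: 09:06–14:28 = 5 h 22 min
Total worked: 48 h 22 min = 48.37 h.
Threshold 37.5 h → overtime 10 h 52 min, regular 37 h 30 min.

Regular 37.50 hours, overtime 10.87 hours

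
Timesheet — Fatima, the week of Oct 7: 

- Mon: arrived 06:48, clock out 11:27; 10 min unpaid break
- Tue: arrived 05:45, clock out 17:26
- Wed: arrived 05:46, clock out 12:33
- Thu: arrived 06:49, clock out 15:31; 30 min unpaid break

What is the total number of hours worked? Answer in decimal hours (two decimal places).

31.15 hours

Mon: 06:48–11:27 = 4 h 39 min; less 10 min break → 4 h 29 min
Tue: 05:45–17:26 = 11 h 41 min
Wed: 05:46–12:33 = 6 h 47 min
Thu: 06:49–15:31 = 8 h 42 min; less 30 min break → 8 h 12 min
Total: 4 h 29 min + 11 h 41 min + 6 h 47 min + 8 h 12 min = 31 h 9 min.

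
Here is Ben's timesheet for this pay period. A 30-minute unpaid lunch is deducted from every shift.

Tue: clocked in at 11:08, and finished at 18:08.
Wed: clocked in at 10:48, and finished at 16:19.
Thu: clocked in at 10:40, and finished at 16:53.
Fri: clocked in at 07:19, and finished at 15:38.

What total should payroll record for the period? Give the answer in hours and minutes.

Tue: 11:08–18:08 = 7 h 0 min; less 30 min break → 6 h 30 min
Wed: 10:48–16:19 = 5 h 31 min; less 30 min break → 5 h 1 min
Thu: 10:40–16:53 = 6 h 13 min; less 30 min break → 5 h 43 min
Fri: 07:19–15:38 = 8 h 19 min; less 30 min break → 7 h 49 min
Total: 6 h 30 min + 5 h 1 min + 5 h 43 min + 7 h 49 min = 25 h 3 min.

25 h 3 min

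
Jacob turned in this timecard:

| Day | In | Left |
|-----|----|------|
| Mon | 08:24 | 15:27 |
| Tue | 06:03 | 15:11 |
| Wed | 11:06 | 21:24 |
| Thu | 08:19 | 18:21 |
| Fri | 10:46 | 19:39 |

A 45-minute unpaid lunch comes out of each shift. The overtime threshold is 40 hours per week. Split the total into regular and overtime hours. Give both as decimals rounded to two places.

Mon: 08:24–15:27 = 7 h 3 min; less 45 min break → 6 h 18 min
Tue: 06:03–15:11 = 9 h 8 min; less 45 min break → 8 h 23 min
Wed: 11:06–21:24 = 10 h 18 min; less 45 min break → 9 h 33 min
Thu: 08:19–18:21 = 10 h 2 min; less 45 min break → 9 h 17 min
Fri: 10:46–19:39 = 8 h 53 min; less 45 min break → 8 h 8 min
Total worked: 41 h 39 min = 41.65 h.
Threshold 40 h → overtime 1 h 39 min, regular 40 h 0 min.

Regular 40.00 hours, overtime 1.65 hours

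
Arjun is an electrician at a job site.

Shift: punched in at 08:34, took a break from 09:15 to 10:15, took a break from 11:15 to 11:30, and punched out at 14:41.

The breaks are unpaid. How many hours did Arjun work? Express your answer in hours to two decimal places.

Shift: 08:34–14:41 = 6 h 7 min; less 75 min break → 4 h 52 min

4.87 hours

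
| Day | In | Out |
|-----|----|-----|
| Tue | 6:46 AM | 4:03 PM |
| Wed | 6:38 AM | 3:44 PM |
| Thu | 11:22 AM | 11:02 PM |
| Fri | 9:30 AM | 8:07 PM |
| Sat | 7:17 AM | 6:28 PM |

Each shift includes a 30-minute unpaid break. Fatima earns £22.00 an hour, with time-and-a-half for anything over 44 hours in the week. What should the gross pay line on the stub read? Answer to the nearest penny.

£1144.55

Tue: 6:46 AM–4:03 PM = 9 h 17 min; less 30 min break → 8 h 47 min
Wed: 6:38 AM–3:44 PM = 9 h 6 min; less 30 min break → 8 h 36 min
Thu: 11:22 AM–11:02 PM = 11 h 40 min; less 30 min break → 11 h 10 min
Fri: 9:30 AM–8:07 PM = 10 h 37 min; less 30 min break → 10 h 7 min
Sat: 7:17 AM–6:28 PM = 11 h 11 min; less 30 min break → 10 h 41 min
Total worked: 49 h 21 min = 2961 min.
Regular 44 h 0 min = 2640 min at £22.00/h; overtime 5 h 21 min = 321 min at £33.00/h.
Pay = (2640 × £22.00 + 321 × £33.00) ÷ 60 = £1144.55.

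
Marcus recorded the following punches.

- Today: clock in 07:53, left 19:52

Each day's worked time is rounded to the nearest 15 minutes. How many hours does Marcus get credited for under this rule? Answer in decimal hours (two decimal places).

12.00 hours

Today: 07:53–19:52 = 11 h 59 min → rounds to 12 h 0 min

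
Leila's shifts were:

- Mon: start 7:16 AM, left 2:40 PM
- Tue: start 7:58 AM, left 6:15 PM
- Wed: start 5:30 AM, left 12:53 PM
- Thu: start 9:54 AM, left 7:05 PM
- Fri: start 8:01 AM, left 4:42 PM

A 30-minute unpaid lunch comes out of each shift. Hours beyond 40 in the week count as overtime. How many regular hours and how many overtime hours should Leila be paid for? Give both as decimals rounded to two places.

Regular 40.00 hours, overtime 0.43 hours

Mon: 7:16 AM–2:40 PM = 7 h 24 min; less 30 min break → 6 h 54 min
Tue: 7:58 AM–6:15 PM = 10 h 17 min; less 30 min break → 9 h 47 min
Wed: 5:30 AM–12:53 PM = 7 h 23 min; less 30 min break → 6 h 53 min
Thu: 9:54 AM–7:05 PM = 9 h 11 min; less 30 min break → 8 h 41 min
Fri: 8:01 AM–4:42 PM = 8 h 41 min; less 30 min break → 8 h 11 min
Total worked: 40 h 26 min = 40.43 h.
Threshold 40 h → overtime 0 h 26 min, regular 40 h 0 min.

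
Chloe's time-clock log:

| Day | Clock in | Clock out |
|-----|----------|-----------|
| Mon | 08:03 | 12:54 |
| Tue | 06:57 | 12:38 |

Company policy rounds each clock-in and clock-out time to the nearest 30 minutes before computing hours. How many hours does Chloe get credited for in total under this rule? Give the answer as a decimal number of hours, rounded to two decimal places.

Mon: in 08:03→08:00, out 12:54→13:00; 5 h 0 min
Tue: in 06:57→07:00, out 12:38→12:30; 5 h 30 min
Total credited: 10 h 30 min.

10.50 hours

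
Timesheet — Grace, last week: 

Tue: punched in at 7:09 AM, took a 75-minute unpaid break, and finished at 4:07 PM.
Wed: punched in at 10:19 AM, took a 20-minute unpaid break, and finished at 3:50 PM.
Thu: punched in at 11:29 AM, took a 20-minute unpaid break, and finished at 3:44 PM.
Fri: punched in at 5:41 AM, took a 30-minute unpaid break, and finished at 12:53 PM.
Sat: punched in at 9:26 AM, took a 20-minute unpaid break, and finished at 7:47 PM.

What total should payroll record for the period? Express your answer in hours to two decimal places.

Tue: 7:09 AM–4:07 PM = 8 h 58 min; less 75 min break → 7 h 43 min
Wed: 10:19 AM–3:50 PM = 5 h 31 min; less 20 min break → 5 h 11 min
Thu: 11:29 AM–3:44 PM = 4 h 15 min; less 20 min break → 3 h 55 min
Fri: 5:41 AM–12:53 PM = 7 h 12 min; less 30 min break → 6 h 42 min
Sat: 9:26 AM–7:47 PM = 10 h 21 min; less 20 min break → 10 h 1 min
Total: 7 h 43 min + 5 h 11 min + 3 h 55 min + 6 h 42 min + 10 h 1 min = 33 h 32 min.

33.53 hours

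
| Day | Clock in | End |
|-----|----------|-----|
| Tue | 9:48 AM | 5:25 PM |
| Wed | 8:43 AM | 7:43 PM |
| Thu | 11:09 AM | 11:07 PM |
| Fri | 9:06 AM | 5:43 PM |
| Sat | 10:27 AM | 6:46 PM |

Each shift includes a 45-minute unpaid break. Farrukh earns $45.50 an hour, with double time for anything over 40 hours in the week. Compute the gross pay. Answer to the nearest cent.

$2162.77

Tue: 9:48 AM–5:25 PM = 7 h 37 min; less 45 min break → 6 h 52 min
Wed: 8:43 AM–7:43 PM = 11 h 0 min; less 45 min break → 10 h 15 min
Thu: 11:09 AM–11:07 PM = 11 h 58 min; less 45 min break → 11 h 13 min
Fri: 9:06 AM–5:43 PM = 8 h 37 min; less 45 min break → 7 h 52 min
Sat: 10:27 AM–6:46 PM = 8 h 19 min; less 45 min break → 7 h 34 min
Total worked: 43 h 46 min = 2626 min.
Regular 40 h 0 min = 2400 min at $45.50/h; overtime 3 h 46 min = 226 min at $91.00/h.
Pay = (2400 × $45.50 + 226 × $91.00) ÷ 60 = $2162.77.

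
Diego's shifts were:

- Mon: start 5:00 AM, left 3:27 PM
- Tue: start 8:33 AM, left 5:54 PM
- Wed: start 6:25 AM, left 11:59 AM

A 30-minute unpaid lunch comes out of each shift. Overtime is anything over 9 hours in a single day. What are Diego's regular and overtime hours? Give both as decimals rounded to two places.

Regular 22.92 hours, overtime 0.95 hours

Mon: 5:00 AM–3:27 PM = 10 h 27 min; less 30 min break → 9 h 57 min
Tue: 8:33 AM–5:54 PM = 9 h 21 min; less 30 min break → 8 h 51 min
Wed: 6:25 AM–11:59 AM = 5 h 34 min; less 30 min break → 5 h 4 min
Mon reg 9 h 0 min / OT 0 h 57 min; Tue reg 8 h 51 min / OT 0 h 0 min; Wed reg 5 h 4 min / OT 0 h 0 min.
Totals: regular 22 h 55 min, overtime 0 h 57 min.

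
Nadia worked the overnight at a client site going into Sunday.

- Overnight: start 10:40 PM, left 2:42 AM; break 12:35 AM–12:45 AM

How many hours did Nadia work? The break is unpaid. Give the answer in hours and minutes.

Overnight: 10:40 PM → midnight = 1 h 20 min; midnight → 2:42 AM = 2 h 42 min; span 4 h 2 min; less 10 min break → 3 h 52 min

3 h 52 min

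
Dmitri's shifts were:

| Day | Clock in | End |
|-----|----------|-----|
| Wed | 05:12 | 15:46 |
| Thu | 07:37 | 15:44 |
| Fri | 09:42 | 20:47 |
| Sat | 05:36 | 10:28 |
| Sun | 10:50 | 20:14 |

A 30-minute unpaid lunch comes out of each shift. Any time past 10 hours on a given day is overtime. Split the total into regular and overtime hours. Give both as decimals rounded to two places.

Regular 40.88 hours, overtime 0.65 hours

Wed: 05:12–15:46 = 10 h 34 min; less 30 min break → 10 h 4 min
Thu: 07:37–15:44 = 8 h 7 min; less 30 min break → 7 h 37 min
Fri: 09:42–20:47 = 11 h 5 min; less 30 min break → 10 h 35 min
Sat: 05:36–10:28 = 4 h 52 min; less 30 min break → 4 h 22 min
Sun: 10:50–20:14 = 9 h 24 min; less 30 min break → 8 h 54 min
Wed reg 10 h 0 min / OT 0 h 4 min; Thu reg 7 h 37 min / OT 0 h 0 min; Fri reg 10 h 0 min / OT 0 h 35 min; Sat reg 4 h 22 min / OT 0 h 0 min; Sun reg 8 h 54 min / OT 0 h 0 min.
Totals: regular 40 h 53 min, overtime 0 h 39 min.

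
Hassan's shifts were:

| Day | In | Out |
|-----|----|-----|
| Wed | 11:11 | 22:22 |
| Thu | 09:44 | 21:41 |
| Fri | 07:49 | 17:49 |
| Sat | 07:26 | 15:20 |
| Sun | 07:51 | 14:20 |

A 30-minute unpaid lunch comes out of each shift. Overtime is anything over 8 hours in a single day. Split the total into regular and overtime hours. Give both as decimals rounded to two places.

Wed: 11:11–22:22 = 11 h 11 min; less 30 min break → 10 h 41 min
Thu: 09:44–21:41 = 11 h 57 min; less 30 min break → 11 h 27 min
Fri: 07:49–17:49 = 10 h 0 min; less 30 min break → 9 h 30 min
Sat: 07:26–15:20 = 7 h 54 min; less 30 min break → 7 h 24 min
Sun: 07:51–14:20 = 6 h 29 min; less 30 min break → 5 h 59 min
Wed reg 8 h 0 min / OT 2 h 41 min; Thu reg 8 h 0 min / OT 3 h 27 min; Fri reg 8 h 0 min / OT 1 h 30 min; Sat reg 7 h 24 min / OT 0 h 0 min; Sun reg 5 h 59 min / OT 0 h 0 min.
Totals: regular 37 h 23 min, overtime 7 h 38 min.

Regular 37.38 hours, overtime 7.63 hours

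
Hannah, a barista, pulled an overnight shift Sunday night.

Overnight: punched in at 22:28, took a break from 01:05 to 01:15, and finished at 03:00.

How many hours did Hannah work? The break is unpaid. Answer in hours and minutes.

4 h 22 min

Overnight: 22:28 → midnight = 1 h 32 min; midnight → 03:00 = 3 h 0 min; span 4 h 32 min; less 10 min break → 4 h 22 min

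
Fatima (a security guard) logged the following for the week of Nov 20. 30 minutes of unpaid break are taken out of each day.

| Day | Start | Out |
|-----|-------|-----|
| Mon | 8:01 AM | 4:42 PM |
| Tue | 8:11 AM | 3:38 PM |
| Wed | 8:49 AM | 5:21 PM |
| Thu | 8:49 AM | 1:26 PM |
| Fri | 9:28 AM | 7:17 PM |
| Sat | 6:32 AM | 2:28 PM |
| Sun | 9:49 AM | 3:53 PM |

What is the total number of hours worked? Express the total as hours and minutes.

49 h 36 min

Mon: 8:01 AM–4:42 PM = 8 h 41 min; less 30 min break → 8 h 11 min
Tue: 8:11 AM–3:38 PM = 7 h 27 min; less 30 min break → 6 h 57 min
Wed: 8:49 AM–5:21 PM = 8 h 32 min; less 30 min break → 8 h 2 min
Thu: 8:49 AM–1:26 PM = 4 h 37 min; less 30 min break → 4 h 7 min
Fri: 9:28 AM–7:17 PM = 9 h 49 min; less 30 min break → 9 h 19 min
Sat: 6:32 AM–2:28 PM = 7 h 56 min; less 30 min break → 7 h 26 min
Sun: 9:49 AM–3:53 PM = 6 h 4 min; less 30 min break → 5 h 34 min
Total: 8 h 11 min + 6 h 57 min + 8 h 2 min + 4 h 7 min + 9 h 19 min + 7 h 26 min + 5 h 34 min = 49 h 36 min.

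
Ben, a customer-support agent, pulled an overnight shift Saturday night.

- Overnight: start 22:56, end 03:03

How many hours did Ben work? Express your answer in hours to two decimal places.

Overnight: 22:56 → midnight = 1 h 4 min; midnight → 03:03 = 3 h 3 min; span 4 h 7 min

4.12 hours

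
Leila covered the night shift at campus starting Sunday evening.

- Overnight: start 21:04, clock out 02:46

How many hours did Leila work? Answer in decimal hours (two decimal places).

5.70 hours

Overnight: 21:04 → midnight = 2 h 56 min; midnight → 02:46 = 2 h 46 min; span 5 h 42 min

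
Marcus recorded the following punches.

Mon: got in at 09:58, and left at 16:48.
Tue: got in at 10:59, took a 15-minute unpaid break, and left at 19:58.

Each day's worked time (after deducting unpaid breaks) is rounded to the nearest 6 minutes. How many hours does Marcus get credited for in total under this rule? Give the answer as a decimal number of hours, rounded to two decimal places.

Mon: 09:58–16:48 = 6 h 50 min → rounds to 6 h 48 min
Tue: 10:59–19:58 = 8 h 59 min − 15 min = 8 h 44 min → rounds to 8 h 42 min
Total credited: 15 h 30 min.

15.50 hours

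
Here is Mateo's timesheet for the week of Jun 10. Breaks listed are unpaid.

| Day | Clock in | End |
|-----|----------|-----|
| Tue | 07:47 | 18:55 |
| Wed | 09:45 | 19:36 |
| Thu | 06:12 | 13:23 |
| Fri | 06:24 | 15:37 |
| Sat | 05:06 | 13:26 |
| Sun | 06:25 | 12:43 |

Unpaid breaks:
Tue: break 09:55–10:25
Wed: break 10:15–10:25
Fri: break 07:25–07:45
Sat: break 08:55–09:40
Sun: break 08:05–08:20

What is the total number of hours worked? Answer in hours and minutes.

Tue: 07:47–18:55 = 11 h 8 min; less 30 min break → 10 h 38 min
Wed: 09:45–19:36 = 9 h 51 min; less 10 min break → 9 h 41 min
Thu: 06:12–13:23 = 7 h 11 min
Fri: 06:24–15:37 = 9 h 13 min; less 20 min break → 8 h 53 min
Sat: 05:06–13:26 = 8 h 20 min; less 45 min break → 7 h 35 min
Sun: 06:25–12:43 = 6 h 18 min; less 15 min break → 6 h 3 min
Total: 10 h 38 min + 9 h 41 min + 7 h 11 min + 8 h 53 min + 7 h 35 min + 6 h 3 min = 50 h 1 min.

50 h 1 min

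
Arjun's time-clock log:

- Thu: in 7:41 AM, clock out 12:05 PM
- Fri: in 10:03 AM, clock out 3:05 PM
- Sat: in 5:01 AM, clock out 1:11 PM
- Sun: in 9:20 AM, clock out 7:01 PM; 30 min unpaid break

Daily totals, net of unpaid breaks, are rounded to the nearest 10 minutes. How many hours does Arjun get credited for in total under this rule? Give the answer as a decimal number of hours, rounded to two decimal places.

26.67 hours

Thu: 7:41 AM–12:05 PM = 4 h 24 min → rounds to 4 h 20 min
Fri: 10:03 AM–3:05 PM = 5 h 2 min → rounds to 5 h 0 min
Sat: 5:01 AM–1:11 PM = 8 h 10 min → rounds to 8 h 10 min
Sun: 9:20 AM–7:01 PM = 9 h 41 min − 30 min = 9 h 11 min → rounds to 9 h 10 min
Total credited: 26 h 40 min.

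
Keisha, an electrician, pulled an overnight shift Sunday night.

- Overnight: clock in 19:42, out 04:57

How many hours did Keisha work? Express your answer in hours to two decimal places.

9.25 hours

Overnight: 19:42 → midnight = 4 h 18 min; midnight → 04:57 = 4 h 57 min; span 9 h 15 min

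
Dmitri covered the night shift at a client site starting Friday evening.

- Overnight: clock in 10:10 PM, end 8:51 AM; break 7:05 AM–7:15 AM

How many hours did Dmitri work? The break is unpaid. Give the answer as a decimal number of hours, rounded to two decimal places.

Overnight: 10:10 PM → midnight = 1 h 50 min; midnight → 8:51 AM = 8 h 51 min; span 10 h 41 min; less 10 min break → 10 h 31 min

10.52 hours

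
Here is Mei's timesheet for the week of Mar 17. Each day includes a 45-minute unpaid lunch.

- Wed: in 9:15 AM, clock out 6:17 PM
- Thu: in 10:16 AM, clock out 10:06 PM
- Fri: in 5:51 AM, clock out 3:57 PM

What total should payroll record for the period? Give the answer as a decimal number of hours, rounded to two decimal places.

Wed: 9:15 AM–6:17 PM = 9 h 2 min; less 45 min break → 8 h 17 min
Thu: 10:16 AM–10:06 PM = 11 h 50 min; less 45 min break → 11 h 5 min
Fri: 5:51 AM–3:57 PM = 10 h 6 min; less 45 min break → 9 h 21 min
Total: 8 h 17 min + 11 h 5 min + 9 h 21 min = 28 h 43 min.

28.72 hours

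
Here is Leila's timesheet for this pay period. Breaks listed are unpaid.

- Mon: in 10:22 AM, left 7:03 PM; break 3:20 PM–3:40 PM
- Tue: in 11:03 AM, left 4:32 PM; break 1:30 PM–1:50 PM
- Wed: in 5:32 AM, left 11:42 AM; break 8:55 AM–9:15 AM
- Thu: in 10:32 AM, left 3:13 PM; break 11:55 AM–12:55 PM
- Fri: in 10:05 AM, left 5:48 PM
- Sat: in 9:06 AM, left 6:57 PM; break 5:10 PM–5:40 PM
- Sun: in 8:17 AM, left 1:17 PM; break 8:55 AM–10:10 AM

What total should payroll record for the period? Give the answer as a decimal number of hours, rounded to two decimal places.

43.83 hours

Mon: 10:22 AM–7:03 PM = 8 h 41 min; less 20 min break → 8 h 21 min
Tue: 11:03 AM–4:32 PM = 5 h 29 min; less 20 min break → 5 h 9 min
Wed: 5:32 AM–11:42 AM = 6 h 10 min; less 20 min break → 5 h 50 min
Thu: 10:32 AM–3:13 PM = 4 h 41 min; less 60 min break → 3 h 41 min
Fri: 10:05 AM–5:48 PM = 7 h 43 min
Sat: 9:06 AM–6:57 PM = 9 h 51 min; less 30 min break → 9 h 21 min
Sun: 8:17 AM–1:17 PM = 5 h 0 min; less 75 min break → 3 h 45 min
Total: 8 h 21 min + 5 h 9 min + 5 h 50 min + 3 h 41 min + 7 h 43 min + 9 h 21 min + 3 h 45 min = 43 h 50 min.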